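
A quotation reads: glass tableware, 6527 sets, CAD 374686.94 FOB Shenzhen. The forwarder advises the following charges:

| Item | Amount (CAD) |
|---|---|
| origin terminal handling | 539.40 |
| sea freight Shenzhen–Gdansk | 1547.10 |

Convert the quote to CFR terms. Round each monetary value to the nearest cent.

Not relevant to the conversion: origin terminal — on the seller under both FOB and CFR; already in the FOB price and stays in the CFR price.
From FOB to CFR, the seller additionally bears: freight.
CFR price = 374686.94 + 1547.10 = 376234.04

CFR price: CAD 376234.04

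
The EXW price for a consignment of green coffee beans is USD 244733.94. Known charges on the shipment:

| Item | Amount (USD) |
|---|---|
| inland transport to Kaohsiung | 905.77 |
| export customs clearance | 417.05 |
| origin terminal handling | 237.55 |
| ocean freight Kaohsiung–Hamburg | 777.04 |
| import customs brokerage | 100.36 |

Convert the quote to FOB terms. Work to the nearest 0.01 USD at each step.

Not relevant to the conversion: freight, brokerage — on the buyer under both terms; not part of either seller's price.
From EXW to FOB, the seller additionally bears: inland to port, export clearance, origin terminal.
FOB price = 244733.94 + 905.77 + 417.05 + 237.55 = 246294.31

FOB price: USD 246294.31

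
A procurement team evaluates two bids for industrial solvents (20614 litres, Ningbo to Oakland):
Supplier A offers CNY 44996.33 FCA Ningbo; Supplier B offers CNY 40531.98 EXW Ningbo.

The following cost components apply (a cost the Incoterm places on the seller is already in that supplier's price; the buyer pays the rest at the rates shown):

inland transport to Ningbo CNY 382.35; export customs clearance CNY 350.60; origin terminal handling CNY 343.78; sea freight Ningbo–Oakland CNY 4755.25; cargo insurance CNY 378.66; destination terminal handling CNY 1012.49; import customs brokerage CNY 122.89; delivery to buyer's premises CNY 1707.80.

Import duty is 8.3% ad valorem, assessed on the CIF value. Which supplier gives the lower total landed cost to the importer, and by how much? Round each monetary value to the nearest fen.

Supplier B is cheaper by CNY 4041.10

Supplier A (FCA):
CIF value = FCA price + origin terminal + freight + insurance = 44996.33 + 343.78 + 4755.25 + 378.66 = 50474.02
Import duty = 50474.02 × 8.3% = 4189.34
Buyer bears (A): 343.78 + 4755.25 + 378.66 + 1012.49 + 122.89 + 1707.80 = 8320.87
Landed cost (A) = invoice 44996.33 + 8320.87 + duty 4189.34 = 57506.54
Supplier B (EXW):
CIF value = EXW price + inland to port + export clearance + origin terminal + freight + insurance = 40531.98 + 382.35 + 350.60 + 343.78 + 4755.25 + 378.66 = 46742.62
Import duty = 46742.62 × 8.3% = 3879.64
Buyer bears (B): 382.35 + 350.60 + 343.78 + 4755.25 + 378.66 + 1012.49 + 122.89 + 1707.80 = 9053.82
Landed cost (B) = invoice 40531.98 + 9053.82 + duty 3879.64 = 53465.44
Difference = |57506.54 − 53465.44| = 4041.10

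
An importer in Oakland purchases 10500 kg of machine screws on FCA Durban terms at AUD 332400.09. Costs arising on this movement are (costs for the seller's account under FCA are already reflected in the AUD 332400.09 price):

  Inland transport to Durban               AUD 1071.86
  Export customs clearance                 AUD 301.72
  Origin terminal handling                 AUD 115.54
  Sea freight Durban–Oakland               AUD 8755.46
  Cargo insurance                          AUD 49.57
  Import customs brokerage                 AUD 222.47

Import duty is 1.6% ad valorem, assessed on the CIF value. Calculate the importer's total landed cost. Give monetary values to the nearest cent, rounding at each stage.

Total landed cost: AUD 347004.26

FCA: the seller delivers export-cleared goods to the carrier; the buyer bears costs from that point.
Already in the invoice (seller's account under FCA): inland to port, export clearance — exclude.
CIF value = FCA price + origin terminal + freight + insurance = 332400.09 + 115.54 + 8755.46 + 49.57 = 341320.66
Import duty = 341320.66 × 1.6% = 5461.13
Buyer bears: origin terminal 115.54 + freight 8755.46 + insurance 49.57 + brokerage 222.47 + duty 5461.13 = 14604.17
Landed cost = invoice 332400.09 + 14604.17 = 347004.26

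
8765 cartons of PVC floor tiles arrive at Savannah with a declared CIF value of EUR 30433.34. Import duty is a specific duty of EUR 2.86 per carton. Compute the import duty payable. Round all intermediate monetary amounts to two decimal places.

Import duty: EUR 25067.90

Import duty = 8765 × 2.86 = 25067.90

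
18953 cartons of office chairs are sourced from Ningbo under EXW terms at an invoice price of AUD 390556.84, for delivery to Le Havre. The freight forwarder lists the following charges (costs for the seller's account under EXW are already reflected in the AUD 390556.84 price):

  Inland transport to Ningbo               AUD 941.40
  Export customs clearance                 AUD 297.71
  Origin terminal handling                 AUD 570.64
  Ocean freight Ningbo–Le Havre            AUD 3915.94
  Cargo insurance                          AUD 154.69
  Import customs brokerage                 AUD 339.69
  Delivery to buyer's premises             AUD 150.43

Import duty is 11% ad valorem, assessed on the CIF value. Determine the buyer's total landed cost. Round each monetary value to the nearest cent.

EXW: the seller makes goods available at their premises; the buyer bears all onward costs.
CIF value = EXW price + inland to port + export clearance + origin terminal + freight + insurance = 390556.84 + 941.40 + 297.71 + 570.64 + 3915.94 + 154.69 = 396437.22
Import duty = 396437.22 × 11% = 43608.09
Buyer bears: inland to port 941.40 + export clearance 297.71 + origin terminal 570.64 + freight 3915.94 + insurance 154.69 + brokerage 339.69 + delivery 150.43 + duty 43608.09 = 49978.59
Landed cost = invoice 390556.84 + 49978.59 = 440535.43

Total landed cost: AUD 440535.43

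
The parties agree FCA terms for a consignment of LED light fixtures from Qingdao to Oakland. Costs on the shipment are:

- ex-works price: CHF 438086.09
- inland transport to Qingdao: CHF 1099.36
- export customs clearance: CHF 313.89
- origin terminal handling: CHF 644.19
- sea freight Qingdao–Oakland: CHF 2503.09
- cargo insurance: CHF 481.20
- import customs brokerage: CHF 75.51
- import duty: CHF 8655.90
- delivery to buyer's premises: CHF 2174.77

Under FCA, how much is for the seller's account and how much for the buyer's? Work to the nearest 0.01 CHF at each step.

FCA: the seller delivers export-cleared goods to the carrier; the buyer bears costs from that point.
Seller's account: goods 438086.09 + inland to port 1099.36 + export clearance 313.89 = 439499.34
Buyer's account: origin terminal 644.19 + freight 2503.09 + insurance 481.20 + brokerage 75.51 + duty 8655.90 + delivery 2174.77 = 14534.66

Seller: CHF 439499.34; buyer: CHF 14534.66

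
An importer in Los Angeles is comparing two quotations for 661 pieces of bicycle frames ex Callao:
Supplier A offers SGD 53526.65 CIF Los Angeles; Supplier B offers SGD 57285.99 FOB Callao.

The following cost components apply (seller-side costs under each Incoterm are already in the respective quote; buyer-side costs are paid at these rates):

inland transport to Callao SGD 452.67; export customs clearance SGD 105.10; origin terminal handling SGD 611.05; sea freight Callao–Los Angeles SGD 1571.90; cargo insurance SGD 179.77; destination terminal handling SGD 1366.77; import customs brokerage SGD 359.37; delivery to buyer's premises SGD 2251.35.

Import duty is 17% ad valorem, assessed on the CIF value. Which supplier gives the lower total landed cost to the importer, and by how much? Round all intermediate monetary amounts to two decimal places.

Supplier A is cheaper by SGD 6447.88

Supplier A (CIF):
The CIF price already equals the CIF value: 53526.65
Import duty = 53526.65 × 17% = 9099.53
Buyer bears (A): 1366.77 + 359.37 + 2251.35 = 3977.49
Landed cost (A) = invoice 53526.65 + 3977.49 + duty 9099.53 = 66603.67
Supplier B (FOB):
CIF value = FOB price + freight + insurance = 57285.99 + 1571.90 + 179.77 = 59037.66
Import duty = 59037.66 × 17% = 10036.40
Buyer bears (B): 1571.90 + 179.77 + 1366.77 + 359.37 + 2251.35 = 5729.16
Landed cost (B) = invoice 57285.99 + 5729.16 + duty 10036.40 = 73051.55
Difference = |66603.67 − 73051.55| = 6447.88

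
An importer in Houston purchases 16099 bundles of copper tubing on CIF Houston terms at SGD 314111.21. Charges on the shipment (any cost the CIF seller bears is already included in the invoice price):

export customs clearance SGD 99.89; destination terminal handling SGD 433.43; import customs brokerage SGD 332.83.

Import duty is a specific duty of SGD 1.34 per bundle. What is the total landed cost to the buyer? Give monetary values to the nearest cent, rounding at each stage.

CIF: the seller pays costs through ocean freight and marine insurance to the destination port.
Already in the invoice (seller's account under CIF): export clearance — exclude.
The CIF price already equals the CIF value: 314111.21
Import duty = 16099 × 1.34 = 21572.66
Buyer bears: destination terminal 433.43 + brokerage 332.83 + duty 21572.66 = 22338.92
Landed cost = invoice 314111.21 + 22338.92 = 336450.13

Total landed cost: SGD 336450.13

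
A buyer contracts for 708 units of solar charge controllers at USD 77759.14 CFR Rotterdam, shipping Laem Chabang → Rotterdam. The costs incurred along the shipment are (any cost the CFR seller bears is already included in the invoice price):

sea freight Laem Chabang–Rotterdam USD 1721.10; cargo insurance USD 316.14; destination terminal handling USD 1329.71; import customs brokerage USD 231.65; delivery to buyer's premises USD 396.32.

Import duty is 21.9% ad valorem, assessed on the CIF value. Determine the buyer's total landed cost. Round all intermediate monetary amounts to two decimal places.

CFR: the seller pays costs through ocean freight to the destination port, but not insurance.
Already in the invoice (seller's account under CFR): freight — exclude.
CIF value = CFR price + insurance = 77759.14 + 316.14 = 78075.28
Import duty = 78075.28 × 21.9% = 17098.49
Buyer bears: insurance 316.14 + destination terminal 1329.71 + brokerage 231.65 + delivery 396.32 + duty 17098.49 = 19372.31
Landed cost = invoice 77759.14 + 19372.31 = 97131.45

Total landed cost: USD 97131.45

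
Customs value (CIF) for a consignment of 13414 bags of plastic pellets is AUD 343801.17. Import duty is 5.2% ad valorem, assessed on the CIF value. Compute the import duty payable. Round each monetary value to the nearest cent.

Import duty: AUD 17877.66

Import duty = 343801.17 × 5.2% = 17877.66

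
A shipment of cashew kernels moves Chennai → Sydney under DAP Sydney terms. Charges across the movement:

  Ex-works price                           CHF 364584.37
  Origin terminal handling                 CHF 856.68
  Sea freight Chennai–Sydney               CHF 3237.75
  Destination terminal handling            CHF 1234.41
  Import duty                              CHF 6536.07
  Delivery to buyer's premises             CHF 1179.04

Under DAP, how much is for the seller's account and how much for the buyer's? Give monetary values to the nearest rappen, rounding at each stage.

DAP: the seller bears all costs to the named destination except import duty and clearance.
Seller's account: goods 364584.37 + origin terminal 856.68 + freight 3237.75 + destination terminal 1234.41 + delivery 1179.04 = 371092.25
Buyer's account: duty 6536.07 = 6536.07

Seller: CHF 371092.25; buyer: CHF 6536.07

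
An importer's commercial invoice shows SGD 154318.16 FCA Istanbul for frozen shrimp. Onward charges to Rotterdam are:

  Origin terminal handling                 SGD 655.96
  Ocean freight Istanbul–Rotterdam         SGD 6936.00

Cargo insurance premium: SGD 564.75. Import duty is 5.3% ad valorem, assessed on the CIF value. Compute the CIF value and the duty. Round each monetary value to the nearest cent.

CIF value: SGD 162474.87; import duty: SGD 8611.17

CIF = FCA price + pre-shipment costs + freight + insurance
CIF = 154318.16 + 655.96 + 6936.00 + 564.75 = 162474.87
Import duty = 162474.87 × 5.3% = 8611.17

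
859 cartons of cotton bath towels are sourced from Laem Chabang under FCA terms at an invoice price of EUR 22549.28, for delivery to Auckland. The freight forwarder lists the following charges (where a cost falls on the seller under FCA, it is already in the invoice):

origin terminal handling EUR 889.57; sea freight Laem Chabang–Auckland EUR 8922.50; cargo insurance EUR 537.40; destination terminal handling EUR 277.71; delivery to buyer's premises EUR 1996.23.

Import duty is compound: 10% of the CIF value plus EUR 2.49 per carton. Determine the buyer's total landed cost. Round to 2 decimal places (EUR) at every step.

Total landed cost: EUR 40601.48

FCA: the seller delivers export-cleared goods to the carrier; the buyer bears costs from that point.
CIF value = FCA price + origin terminal + freight + insurance = 22549.28 + 889.57 + 8922.50 + 537.40 = 32898.75
Ad valorem component: 32898.75 × 10% = 3289.88
Specific component: 859 × 2.49 = 2138.91
Import duty = 3289.88 + 2138.91 = 5428.79
Buyer bears: origin terminal 889.57 + freight 8922.50 + insurance 537.40 + destination terminal 277.71 + delivery 1996.23 + duty 5428.79 = 18052.20
Landed cost = invoice 22549.28 + 18052.20 = 40601.48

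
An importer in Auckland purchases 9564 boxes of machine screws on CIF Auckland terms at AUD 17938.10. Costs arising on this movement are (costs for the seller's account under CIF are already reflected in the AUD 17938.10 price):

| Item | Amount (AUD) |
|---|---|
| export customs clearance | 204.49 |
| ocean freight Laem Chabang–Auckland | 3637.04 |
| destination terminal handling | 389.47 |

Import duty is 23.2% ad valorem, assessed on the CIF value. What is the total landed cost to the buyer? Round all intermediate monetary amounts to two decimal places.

CIF: the seller pays costs through ocean freight and marine insurance to the destination port.
Already in the invoice (seller's account under CIF): export clearance, freight — exclude.
The CIF price already equals the CIF value: 17938.10
Import duty = 17938.10 × 23.2% = 4161.64
Buyer bears: destination terminal 389.47 + duty 4161.64 = 4551.11
Landed cost = invoice 17938.10 + 4551.11 = 22489.21

Total landed cost: AUD 22489.21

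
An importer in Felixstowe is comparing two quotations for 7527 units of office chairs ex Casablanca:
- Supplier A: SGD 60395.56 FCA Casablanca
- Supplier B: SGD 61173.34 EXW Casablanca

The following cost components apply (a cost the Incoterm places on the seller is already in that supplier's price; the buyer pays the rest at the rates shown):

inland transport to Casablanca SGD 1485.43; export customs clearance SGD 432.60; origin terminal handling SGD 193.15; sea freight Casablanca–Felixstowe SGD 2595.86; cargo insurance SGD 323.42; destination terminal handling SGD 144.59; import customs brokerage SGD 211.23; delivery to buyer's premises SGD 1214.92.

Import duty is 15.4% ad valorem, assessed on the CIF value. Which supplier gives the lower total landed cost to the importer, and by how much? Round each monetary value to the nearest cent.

Supplier A is cheaper by SGD 3110.97

Supplier A (FCA):
CIF value = FCA price + origin terminal + freight + insurance = 60395.56 + 193.15 + 2595.86 + 323.42 = 63507.99
Import duty = 63507.99 × 15.4% = 9780.23
Buyer bears (A): 193.15 + 2595.86 + 323.42 + 144.59 + 211.23 + 1214.92 = 4683.17
Landed cost (A) = invoice 60395.56 + 4683.17 + duty 9780.23 = 74858.96
Supplier B (EXW):
CIF value = EXW price + inland to port + export clearance + origin terminal + freight + insurance = 61173.34 + 1485.43 + 432.60 + 193.15 + 2595.86 + 323.42 = 66203.80
Import duty = 66203.80 × 15.4% = 10195.39
Buyer bears (B): 1485.43 + 432.60 + 193.15 + 2595.86 + 323.42 + 144.59 + 211.23 + 1214.92 = 6601.20
Landed cost (B) = invoice 61173.34 + 6601.20 + duty 10195.39 = 77969.93
Difference = |74858.96 − 77969.93| = 3110.97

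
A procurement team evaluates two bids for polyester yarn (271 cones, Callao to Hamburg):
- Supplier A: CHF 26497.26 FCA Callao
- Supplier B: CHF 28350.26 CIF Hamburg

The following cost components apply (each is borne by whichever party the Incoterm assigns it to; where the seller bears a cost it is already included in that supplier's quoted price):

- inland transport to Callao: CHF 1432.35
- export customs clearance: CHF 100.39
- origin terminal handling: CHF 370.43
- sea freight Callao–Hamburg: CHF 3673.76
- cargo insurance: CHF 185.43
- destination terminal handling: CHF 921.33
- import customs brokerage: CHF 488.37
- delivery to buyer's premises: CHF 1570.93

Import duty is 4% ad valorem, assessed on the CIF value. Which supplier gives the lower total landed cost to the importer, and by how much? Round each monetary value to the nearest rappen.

Supplier A (FCA):
CIF value = FCA price + origin terminal + freight + insurance = 26497.26 + 370.43 + 3673.76 + 185.43 = 30726.88
Import duty = 30726.88 × 4% = 1229.08
Buyer bears (A): 370.43 + 3673.76 + 185.43 + 921.33 + 488.37 + 1570.93 = 7210.25
Landed cost (A) = invoice 26497.26 + 7210.25 + duty 1229.08 = 34936.59
Supplier B (CIF):
The CIF price already equals the CIF value: 28350.26
Import duty = 28350.26 × 4% = 1134.01
Buyer bears (B): 921.33 + 488.37 + 1570.93 = 2980.63
Landed cost (B) = invoice 28350.26 + 2980.63 + duty 1134.01 = 32464.90
Difference = |34936.59 − 32464.90| = 2471.69

Supplier B is cheaper by CHF 2471.69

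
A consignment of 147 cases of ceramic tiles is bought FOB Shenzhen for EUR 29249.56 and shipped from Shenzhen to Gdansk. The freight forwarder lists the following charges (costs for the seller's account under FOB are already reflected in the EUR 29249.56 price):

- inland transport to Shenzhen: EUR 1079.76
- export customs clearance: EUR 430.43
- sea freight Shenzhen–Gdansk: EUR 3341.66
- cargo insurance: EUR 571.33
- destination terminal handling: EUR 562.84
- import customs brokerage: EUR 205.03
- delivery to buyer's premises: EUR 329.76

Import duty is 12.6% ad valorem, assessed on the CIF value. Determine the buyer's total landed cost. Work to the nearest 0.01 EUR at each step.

Total landed cost: EUR 38438.66

FOB: the seller bears costs until goods are on board at the origin port; the buyer bears freight, insurance and all costs thereafter.
Already in the invoice (seller's account under FOB): inland to port, export clearance — exclude.
CIF value = FOB price + freight + insurance = 29249.56 + 3341.66 + 571.33 = 33162.55
Import duty = 33162.55 × 12.6% = 4178.48
Buyer bears: freight 3341.66 + insurance 571.33 + destination terminal 562.84 + brokerage 205.03 + delivery 329.76 + duty 4178.48 = 9189.10
Landed cost = invoice 29249.56 + 9189.10 = 38438.66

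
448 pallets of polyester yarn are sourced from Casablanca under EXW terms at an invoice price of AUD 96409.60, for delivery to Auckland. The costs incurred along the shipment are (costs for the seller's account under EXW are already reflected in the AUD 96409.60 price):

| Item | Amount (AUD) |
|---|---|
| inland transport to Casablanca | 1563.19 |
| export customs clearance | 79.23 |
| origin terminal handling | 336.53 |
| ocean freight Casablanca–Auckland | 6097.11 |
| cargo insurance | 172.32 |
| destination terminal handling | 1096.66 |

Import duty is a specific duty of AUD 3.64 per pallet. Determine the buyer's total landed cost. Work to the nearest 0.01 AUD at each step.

Total landed cost: AUD 107385.36

EXW: the seller makes goods available at their premises; the buyer bears all onward costs.
CIF value = EXW price + inland to port + export clearance + origin terminal + freight + insurance = 96409.60 + 1563.19 + 79.23 + 336.53 + 6097.11 + 172.32 = 104657.98
Import duty = 448 × 3.64 = 1630.72
Buyer bears: inland to port 1563.19 + export clearance 79.23 + origin terminal 336.53 + freight 6097.11 + insurance 172.32 + destination terminal 1096.66 + duty 1630.72 = 10975.76
Landed cost = invoice 96409.60 + 10975.76 = 107385.36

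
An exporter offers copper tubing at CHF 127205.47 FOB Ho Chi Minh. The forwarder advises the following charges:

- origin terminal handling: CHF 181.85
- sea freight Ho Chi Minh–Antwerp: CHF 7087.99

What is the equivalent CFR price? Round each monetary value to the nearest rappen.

Not relevant to the conversion: origin terminal — on the seller under both FOB and CFR; already in the FOB price and stays in the CFR price.
From FOB to CFR, the seller additionally bears: freight.
CFR price = 127205.47 + 7087.99 = 134293.46

CFR price: CHF 134293.46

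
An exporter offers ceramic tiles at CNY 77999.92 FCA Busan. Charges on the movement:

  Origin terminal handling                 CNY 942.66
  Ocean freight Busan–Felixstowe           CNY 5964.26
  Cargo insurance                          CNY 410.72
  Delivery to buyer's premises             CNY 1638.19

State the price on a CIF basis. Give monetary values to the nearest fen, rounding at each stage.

Not relevant to the conversion: delivery — on the buyer under both terms; not part of either seller's price.
From FCA to CIF, the seller additionally bears: origin terminal, freight, insurance.
CIF price = 77999.92 + 942.66 + 5964.26 + 410.72 = 85317.56

CIF price: CNY 85317.56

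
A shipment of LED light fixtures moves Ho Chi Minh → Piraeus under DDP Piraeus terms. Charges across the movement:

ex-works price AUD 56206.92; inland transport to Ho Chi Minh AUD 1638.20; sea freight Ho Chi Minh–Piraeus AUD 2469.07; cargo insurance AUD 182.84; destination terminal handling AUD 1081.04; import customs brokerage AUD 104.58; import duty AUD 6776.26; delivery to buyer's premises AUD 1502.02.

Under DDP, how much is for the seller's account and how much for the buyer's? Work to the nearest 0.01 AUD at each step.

Seller: AUD 69960.93; buyer: AUD 0.00

DDP: the seller bears all costs including import duty.
Seller's account: goods 56206.92 + inland to port 1638.20 + freight 2469.07 + insurance 182.84 + destination terminal 1081.04 + brokerage 104.58 + duty 6776.26 + delivery 1502.02 = 69960.93
Buyer's account: 0.00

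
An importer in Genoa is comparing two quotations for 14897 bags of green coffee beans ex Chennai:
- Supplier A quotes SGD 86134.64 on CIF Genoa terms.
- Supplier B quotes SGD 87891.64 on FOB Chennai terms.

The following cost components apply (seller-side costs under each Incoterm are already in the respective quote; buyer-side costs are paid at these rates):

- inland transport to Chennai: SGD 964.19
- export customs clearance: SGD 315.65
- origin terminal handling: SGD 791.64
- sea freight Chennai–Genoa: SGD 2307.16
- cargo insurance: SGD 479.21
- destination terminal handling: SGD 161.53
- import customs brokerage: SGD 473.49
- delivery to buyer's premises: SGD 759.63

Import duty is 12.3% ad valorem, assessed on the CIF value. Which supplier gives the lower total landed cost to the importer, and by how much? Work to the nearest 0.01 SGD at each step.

Supplier A is cheaper by SGD 5102.21

Supplier A (CIF):
The CIF price already equals the CIF value: 86134.64
Import duty = 86134.64 × 12.3% = 10594.56
Buyer bears (A): 161.53 + 473.49 + 759.63 = 1394.65
Landed cost (A) = invoice 86134.64 + 1394.65 + duty 10594.56 = 98123.85
Supplier B (FOB):
CIF value = FOB price + freight + insurance = 87891.64 + 2307.16 + 479.21 = 90678.01
Import duty = 90678.01 × 12.3% = 11153.40
Buyer bears (B): 2307.16 + 479.21 + 161.53 + 473.49 + 759.63 = 4181.02
Landed cost (B) = invoice 87891.64 + 4181.02 + duty 11153.40 = 103226.06
Difference = |98123.85 − 103226.06| = 5102.21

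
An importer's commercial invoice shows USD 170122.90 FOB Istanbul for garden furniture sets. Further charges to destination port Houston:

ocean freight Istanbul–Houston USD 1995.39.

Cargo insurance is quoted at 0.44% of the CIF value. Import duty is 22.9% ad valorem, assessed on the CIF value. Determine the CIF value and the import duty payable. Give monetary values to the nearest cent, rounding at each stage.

CIF value: USD 172878.96; import duty: USD 39589.28

Let C be the CIF value. C = FOB price + freight + 0.44% × C
C − 0.44% × C = 170122.90 + 1995.39
0.9956 × C = 172118.29
C = 172118.29 / 0.9956 = 172878.96
Insurance premium = 0.44% × 172878.96 = 760.67
Import duty = 172878.96 × 22.9% = 39589.28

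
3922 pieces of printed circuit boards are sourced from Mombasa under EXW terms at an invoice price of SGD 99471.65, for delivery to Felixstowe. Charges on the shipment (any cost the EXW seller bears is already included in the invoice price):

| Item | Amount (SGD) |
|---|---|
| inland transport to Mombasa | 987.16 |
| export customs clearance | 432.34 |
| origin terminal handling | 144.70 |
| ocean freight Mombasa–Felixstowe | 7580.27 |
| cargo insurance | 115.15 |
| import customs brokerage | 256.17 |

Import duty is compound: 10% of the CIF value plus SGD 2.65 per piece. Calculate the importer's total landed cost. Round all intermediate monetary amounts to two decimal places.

Total landed cost: SGD 130253.87

EXW: the seller makes goods available at their premises; the buyer bears all onward costs.
CIF value = EXW price + inland to port + export clearance + origin terminal + freight + insurance = 99471.65 + 987.16 + 432.34 + 144.70 + 7580.27 + 115.15 = 108731.27
Ad valorem component: 108731.27 × 10% = 10873.13
Specific component: 3922 × 2.65 = 10393.30
Import duty = 10873.13 + 10393.30 = 21266.43
Buyer bears: inland to port 987.16 + export clearance 432.34 + origin terminal 144.70 + freight 7580.27 + insurance 115.15 + brokerage 256.17 + duty 21266.43 = 30782.22
Landed cost = invoice 99471.65 + 30782.22 = 130253.87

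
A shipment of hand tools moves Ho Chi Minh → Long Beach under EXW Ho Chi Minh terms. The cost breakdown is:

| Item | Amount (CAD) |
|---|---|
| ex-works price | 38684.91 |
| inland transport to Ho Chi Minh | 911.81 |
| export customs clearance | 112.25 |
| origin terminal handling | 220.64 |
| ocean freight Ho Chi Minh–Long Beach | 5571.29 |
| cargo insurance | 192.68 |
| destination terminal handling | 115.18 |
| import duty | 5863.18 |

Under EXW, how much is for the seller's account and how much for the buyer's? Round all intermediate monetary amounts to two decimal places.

Seller: CAD 38684.91; buyer: CAD 12987.03

EXW: the seller makes goods available at their premises; the buyer bears all onward costs.
Seller's account: goods 38684.91 = 38684.91
Buyer's account: inland to port 911.81 + export clearance 112.25 + origin terminal 220.64 + freight 5571.29 + insurance 192.68 + destination terminal 115.18 + duty 5863.18 = 12987.03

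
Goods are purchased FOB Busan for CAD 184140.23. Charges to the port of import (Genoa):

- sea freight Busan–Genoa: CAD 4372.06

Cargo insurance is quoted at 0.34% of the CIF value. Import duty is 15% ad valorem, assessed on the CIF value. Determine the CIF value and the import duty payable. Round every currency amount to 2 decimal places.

CIF value: CAD 189155.42; import duty: CAD 28373.31

Let C be the CIF value. C = FOB price + freight + 0.34% × C
C − 0.34% × C = 184140.23 + 4372.06
0.9966 × C = 188512.29
C = 188512.29 / 0.9966 = 189155.42
Insurance premium = 0.34% × 189155.42 = 643.13
Import duty = 189155.42 × 15% = 28373.31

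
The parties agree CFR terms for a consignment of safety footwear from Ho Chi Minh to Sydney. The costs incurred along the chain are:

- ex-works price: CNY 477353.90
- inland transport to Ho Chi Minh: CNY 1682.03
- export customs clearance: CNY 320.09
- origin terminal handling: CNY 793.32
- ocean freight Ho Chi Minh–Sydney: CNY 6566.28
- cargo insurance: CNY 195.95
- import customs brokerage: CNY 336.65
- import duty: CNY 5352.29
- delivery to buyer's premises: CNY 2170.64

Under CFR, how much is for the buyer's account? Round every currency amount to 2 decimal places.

CFR: the seller pays costs through ocean freight to the destination port, but not insurance.
Seller's account: goods 477353.90 + inland to port 1682.03 + export clearance 320.09 + origin terminal 793.32 + freight 6566.28 = 486715.62
Buyer's account: insurance 195.95 + brokerage 336.65 + duty 5352.29 + delivery 2170.64 = 8055.53

Buyer's account: CNY 8055.53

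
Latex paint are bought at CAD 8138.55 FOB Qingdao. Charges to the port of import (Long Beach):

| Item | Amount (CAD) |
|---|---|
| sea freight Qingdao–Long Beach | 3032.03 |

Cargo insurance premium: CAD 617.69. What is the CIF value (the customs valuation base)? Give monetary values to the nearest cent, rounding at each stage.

CIF value: CAD 11788.27

CIF = FOB price + freight + insurance
CIF = 8138.55 + 3032.03 + 617.69 = 11788.27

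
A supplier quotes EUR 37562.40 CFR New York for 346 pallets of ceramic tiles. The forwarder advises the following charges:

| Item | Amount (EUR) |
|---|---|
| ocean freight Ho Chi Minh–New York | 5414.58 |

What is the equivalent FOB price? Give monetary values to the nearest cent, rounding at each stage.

From CFR to FOB, the seller no longer bears: freight.
FOB price = 37562.40 − 5414.58 = 32147.82

FOB price: EUR 32147.82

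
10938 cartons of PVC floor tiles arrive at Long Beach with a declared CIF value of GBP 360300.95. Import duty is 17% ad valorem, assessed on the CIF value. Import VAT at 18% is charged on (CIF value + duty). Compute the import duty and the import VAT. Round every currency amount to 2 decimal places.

Import duty: GBP 61251.16; import VAT: GBP 75879.38

Import duty = 360300.95 × 17% = 61251.16
VAT base = CIF + duty = 360300.95 + 61251.16 = 421552.11
Import VAT = 421552.11 × 18% = 75879.38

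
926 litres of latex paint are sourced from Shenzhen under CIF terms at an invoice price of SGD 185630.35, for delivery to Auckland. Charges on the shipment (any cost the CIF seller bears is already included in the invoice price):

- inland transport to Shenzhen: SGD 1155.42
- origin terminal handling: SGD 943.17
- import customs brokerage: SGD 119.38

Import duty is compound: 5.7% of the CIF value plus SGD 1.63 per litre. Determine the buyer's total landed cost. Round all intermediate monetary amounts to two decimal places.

CIF: the seller pays costs through ocean freight and marine insurance to the destination port.
Already in the invoice (seller's account under CIF): inland to port, origin terminal — exclude.
The CIF price already equals the CIF value: 185630.35
Ad valorem component: 185630.35 × 5.7% = 10580.93
Specific component: 926 × 1.63 = 1509.38
Import duty = 10580.93 + 1509.38 = 12090.31
Buyer bears: brokerage 119.38 + duty 12090.31 = 12209.69
Landed cost = invoice 185630.35 + 12209.69 = 197840.04

Total landed cost: SGD 197840.04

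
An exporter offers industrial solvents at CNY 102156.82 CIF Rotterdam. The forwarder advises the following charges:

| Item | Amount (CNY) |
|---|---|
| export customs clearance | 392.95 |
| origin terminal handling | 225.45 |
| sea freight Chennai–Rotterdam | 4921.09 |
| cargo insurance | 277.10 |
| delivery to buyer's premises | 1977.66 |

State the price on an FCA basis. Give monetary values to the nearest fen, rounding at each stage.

FCA price: CNY 96733.18

Not relevant to the conversion: export clearance — on the seller under both CIF and FCA; already in the CIF price and stays in the FCA price. delivery — on the buyer under both terms; not part of either seller's price.
From CIF to FCA, the seller no longer bears: origin terminal, freight, insurance.
FCA price = 102156.82 − 225.45 − 4921.09 − 277.10 = 96733.18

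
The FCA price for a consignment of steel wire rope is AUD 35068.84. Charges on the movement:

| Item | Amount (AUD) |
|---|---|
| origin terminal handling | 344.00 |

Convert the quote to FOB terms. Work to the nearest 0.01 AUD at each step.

From FCA to FOB, the seller additionally bears: origin terminal.
FOB price = 35068.84 + 344.00 = 35412.84

FOB price: AUD 35412.84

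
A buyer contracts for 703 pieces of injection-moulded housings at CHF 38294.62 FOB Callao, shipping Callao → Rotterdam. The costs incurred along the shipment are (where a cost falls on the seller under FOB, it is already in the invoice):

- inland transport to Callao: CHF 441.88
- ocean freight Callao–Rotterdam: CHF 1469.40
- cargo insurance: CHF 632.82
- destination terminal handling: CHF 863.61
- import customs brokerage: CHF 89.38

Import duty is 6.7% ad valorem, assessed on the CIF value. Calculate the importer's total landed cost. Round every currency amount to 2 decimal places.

FOB: the seller bears costs until goods are on board at the origin port; the buyer bears freight, insurance and all costs thereafter.
Already in the invoice (seller's account under FOB): inland to port — exclude.
CIF value = FOB price + freight + insurance = 38294.62 + 1469.40 + 632.82 = 40396.84
Import duty = 40396.84 × 6.7% = 2706.59
Buyer bears: freight 1469.40 + insurance 632.82 + destination terminal 863.61 + brokerage 89.38 + duty 2706.59 = 5761.80
Landed cost = invoice 38294.62 + 5761.80 = 44056.42

Total landed cost: CHF 44056.42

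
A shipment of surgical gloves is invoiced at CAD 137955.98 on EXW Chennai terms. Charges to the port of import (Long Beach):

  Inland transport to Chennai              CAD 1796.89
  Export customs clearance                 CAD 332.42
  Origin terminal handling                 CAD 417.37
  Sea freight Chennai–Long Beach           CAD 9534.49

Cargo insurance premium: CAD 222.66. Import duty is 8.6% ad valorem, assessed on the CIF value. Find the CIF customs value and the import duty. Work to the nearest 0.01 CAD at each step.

CIF = EXW price + pre-shipment costs + freight + insurance
CIF = 137955.98 + 1796.89 + 332.42 + 417.37 + 9534.49 + 222.66 = 150259.81
Import duty = 150259.81 × 8.6% = 12922.34

CIF value: CAD 150259.81; import duty: CAD 12922.34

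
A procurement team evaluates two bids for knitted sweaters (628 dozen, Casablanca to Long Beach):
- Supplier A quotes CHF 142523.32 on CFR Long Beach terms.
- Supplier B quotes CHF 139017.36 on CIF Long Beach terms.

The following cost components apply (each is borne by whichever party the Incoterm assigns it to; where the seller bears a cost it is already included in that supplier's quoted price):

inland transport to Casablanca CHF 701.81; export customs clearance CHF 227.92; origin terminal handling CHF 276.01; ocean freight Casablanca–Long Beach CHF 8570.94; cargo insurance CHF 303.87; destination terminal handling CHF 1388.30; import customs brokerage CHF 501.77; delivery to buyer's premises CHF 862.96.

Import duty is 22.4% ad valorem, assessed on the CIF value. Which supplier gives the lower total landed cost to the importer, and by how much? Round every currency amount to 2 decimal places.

Supplier A (CFR):
CIF value = CFR price + insurance = 142523.32 + 303.87 = 142827.19
Import duty = 142827.19 × 22.4% = 31993.29
Buyer bears (A): 303.87 + 1388.30 + 501.77 + 862.96 = 3056.90
Landed cost (A) = invoice 142523.32 + 3056.90 + duty 31993.29 = 177573.51
Supplier B (CIF):
The CIF price already equals the CIF value: 139017.36
Import duty = 139017.36 × 22.4% = 31139.89
Buyer bears (B): 1388.30 + 501.77 + 862.96 = 2753.03
Landed cost (B) = invoice 139017.36 + 2753.03 + duty 31139.89 = 172910.28
Difference = |177573.51 − 172910.28| = 4663.23

Supplier B is cheaper by CHF 4663.23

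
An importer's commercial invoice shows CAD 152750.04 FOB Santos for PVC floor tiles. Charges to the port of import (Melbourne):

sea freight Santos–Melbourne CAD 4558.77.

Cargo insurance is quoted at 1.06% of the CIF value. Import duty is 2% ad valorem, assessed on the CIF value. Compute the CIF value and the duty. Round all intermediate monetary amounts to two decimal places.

CIF value: CAD 158994.15; import duty: CAD 3179.88

Let C be the CIF value. C = FOB price + freight + 1.06% × C
C − 1.06% × C = 152750.04 + 4558.77
0.9894 × C = 157308.81
C = 157308.81 / 0.9894 = 158994.15
Insurance premium = 1.06% × 158994.15 = 1685.34
Import duty = 158994.15 × 2% = 3179.88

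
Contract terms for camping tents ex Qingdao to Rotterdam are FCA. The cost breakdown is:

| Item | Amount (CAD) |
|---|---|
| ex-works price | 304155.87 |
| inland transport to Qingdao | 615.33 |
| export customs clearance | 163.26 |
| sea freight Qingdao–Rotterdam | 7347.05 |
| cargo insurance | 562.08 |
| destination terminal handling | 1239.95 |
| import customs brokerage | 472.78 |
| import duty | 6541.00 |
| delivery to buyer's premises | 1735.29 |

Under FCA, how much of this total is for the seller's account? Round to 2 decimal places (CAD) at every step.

Seller's account: CAD 304934.46

FCA: the seller delivers export-cleared goods to the carrier; the buyer bears costs from that point.
Seller's account: goods 304155.87 + inland to port 615.33 + export clearance 163.26 = 304934.46
Buyer's account: freight 7347.05 + insurance 562.08 + destination terminal 1239.95 + brokerage 472.78 + duty 6541.00 + delivery 1735.29 = 17898.15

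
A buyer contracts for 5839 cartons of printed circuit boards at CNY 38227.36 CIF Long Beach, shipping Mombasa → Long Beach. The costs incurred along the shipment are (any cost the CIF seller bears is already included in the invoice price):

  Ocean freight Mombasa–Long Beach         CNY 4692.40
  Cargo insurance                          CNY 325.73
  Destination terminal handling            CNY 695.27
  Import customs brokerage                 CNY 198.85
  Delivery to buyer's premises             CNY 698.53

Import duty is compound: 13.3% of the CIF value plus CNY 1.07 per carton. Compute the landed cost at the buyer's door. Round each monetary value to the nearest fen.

CIF: the seller pays costs through ocean freight and marine insurance to the destination port.
Already in the invoice (seller's account under CIF): freight, insurance — exclude.
The CIF price already equals the CIF value: 38227.36
Ad valorem component: 38227.36 × 13.3% = 5084.24
Specific component: 5839 × 1.07 = 6247.73
Import duty = 5084.24 + 6247.73 = 11331.97
Buyer bears: destination terminal 695.27 + brokerage 198.85 + delivery 698.53 + duty 11331.97 = 12924.62
Landed cost = invoice 38227.36 + 12924.62 = 51151.98

Total landed cost: CNY 51151.98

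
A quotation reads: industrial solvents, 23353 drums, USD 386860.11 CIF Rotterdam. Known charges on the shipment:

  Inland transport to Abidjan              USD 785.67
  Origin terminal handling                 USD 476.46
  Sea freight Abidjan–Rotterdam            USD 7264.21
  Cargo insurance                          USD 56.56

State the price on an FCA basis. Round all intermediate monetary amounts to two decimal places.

Not relevant to the conversion: inland to port — on the seller under both CIF and FCA; already in the CIF price and stays in the FCA price.
From CIF to FCA, the seller no longer bears: origin terminal, freight, insurance.
FCA price = 386860.11 − 476.46 − 7264.21 − 56.56 = 379062.88

FCA price: USD 379062.88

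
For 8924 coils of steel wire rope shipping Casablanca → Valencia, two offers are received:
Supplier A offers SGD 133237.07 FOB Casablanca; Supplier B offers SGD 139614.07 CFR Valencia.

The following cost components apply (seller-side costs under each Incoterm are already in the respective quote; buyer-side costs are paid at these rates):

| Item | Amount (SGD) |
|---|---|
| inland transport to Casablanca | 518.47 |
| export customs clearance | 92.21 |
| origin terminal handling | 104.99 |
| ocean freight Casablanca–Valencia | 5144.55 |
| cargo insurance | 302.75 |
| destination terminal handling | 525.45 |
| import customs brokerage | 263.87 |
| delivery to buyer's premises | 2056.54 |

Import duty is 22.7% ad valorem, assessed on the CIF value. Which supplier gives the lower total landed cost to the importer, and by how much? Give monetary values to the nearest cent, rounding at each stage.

Supplier A is cheaper by SGD 1512.22

Supplier A (FOB):
CIF value = FOB price + freight + insurance = 133237.07 + 5144.55 + 302.75 = 138684.37
Import duty = 138684.37 × 22.7% = 31481.35
Buyer bears (A): 5144.55 + 302.75 + 525.45 + 263.87 + 2056.54 = 8293.16
Landed cost (A) = invoice 133237.07 + 8293.16 + duty 31481.35 = 173011.58
Supplier B (CFR):
CIF value = CFR price + insurance = 139614.07 + 302.75 = 139916.82
Import duty = 139916.82 × 22.7% = 31761.12
Buyer bears (B): 302.75 + 525.45 + 263.87 + 2056.54 = 3148.61
Landed cost (B) = invoice 139614.07 + 3148.61 + duty 31761.12 = 174523.80
Difference = |173011.58 − 174523.80| = 1512.22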